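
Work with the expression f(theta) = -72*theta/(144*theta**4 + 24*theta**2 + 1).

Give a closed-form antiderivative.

An antiderivative is F(theta) = 3/(12*theta**2 + 1).

f matches the chain-rule pattern g'(h)*h' with inner function h(theta) = 4*theta**2 + 1/3; substituting u = h(theta) collapses the integral.
Check: d/dtheta[3/(12*theta**2 + 1)] = -72*theta/(144*theta**4 + 24*theta**2 + 1) = f(theta).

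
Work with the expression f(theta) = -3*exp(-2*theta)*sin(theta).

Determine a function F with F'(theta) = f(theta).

An antiderivative F(theta) passes only if d/dtheta[F] lands on f(theta) exactly.
Check: d/dtheta[(6*sin(theta) + 3*cos(theta))*exp(-2*theta)/5] = -3*exp(-2*theta)*sin(theta) = f(theta).

An antiderivative is F(theta) = (6*sin(theta) + 3*cos(theta))*exp(-2*theta)/5.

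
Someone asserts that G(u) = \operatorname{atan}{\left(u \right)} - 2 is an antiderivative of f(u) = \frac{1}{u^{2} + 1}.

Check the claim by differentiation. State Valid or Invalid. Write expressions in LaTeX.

d/du[G] = \frac{1}{u^{2} + 1}
This equals f(u) exactly, so the claim holds.

Valid. The derivative of G reproduces f.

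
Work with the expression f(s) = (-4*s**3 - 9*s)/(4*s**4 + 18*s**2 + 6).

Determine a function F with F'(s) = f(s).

f matches the chain-rule pattern g'(h)*h' with inner function h(s) = 2*s**4/3 + 3*s**2 + 1; substituting u = h(s) collapses the integral.
Check: d/ds[-log(2*s**4/3 + 3*s**2 + 1)/4] = (-4*s**3 - 9*s)/(4*s**4 + 18*s**2 + 6) = f(s).

An antiderivative is F(s) = -log(2*s**4/3 + 3*s**2 + 1)/4.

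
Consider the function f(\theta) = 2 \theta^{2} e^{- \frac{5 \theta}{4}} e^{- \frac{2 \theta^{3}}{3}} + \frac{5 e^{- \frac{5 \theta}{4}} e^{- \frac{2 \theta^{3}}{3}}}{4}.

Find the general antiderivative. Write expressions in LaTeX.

The substitution u = - \frac{2 \theta^{3}}{3} - \frac{5 \theta}{4} works: f is exactly (dF/du)*(du/d\theta) for that inner function.
Check: d/d\theta[- e^{- \frac{2 \theta^{3}}{3} - \frac{5 \theta}{4}}] = \frac{\left(8 \theta^{2} + 5\right) e^{- \frac{5 \theta}{4}} e^{- \frac{2 \theta^{3}}{3}}}{4}, which equals f(\theta).

F(\theta) = - e^{- \frac{2 \theta^{3}}{3} - \frac{5 \theta}{4}} + C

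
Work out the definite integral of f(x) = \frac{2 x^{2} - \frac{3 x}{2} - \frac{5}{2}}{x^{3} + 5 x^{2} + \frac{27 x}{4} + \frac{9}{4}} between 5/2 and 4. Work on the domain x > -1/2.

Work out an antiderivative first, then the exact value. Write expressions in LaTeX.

The denominator factors as \left(x + 3\right) \left(2 x + 1\right) \left(2 x + 3\right); partial fractions split f into directly integrable pieces: - \frac{17}{3 \left(2 x + 3\right)} - \frac{1}{2 x + 1} + \frac{16}{3 \left(x + 3\right)}.
F(x) = - \frac{\log{\left(x + \frac{1}{2} \right)}}{2} - \frac{17 \log{\left(x + \frac{3}{2} \right)}}{6} + \frac{16 \log{\left(x + 3 \right)}}{3} is an antiderivative of f.
Check: d/dx[- \frac{\log{\left(x + \frac{1}{2} \right)}}{2} - \frac{17 \log{\left(x + \frac{3}{2} \right)}}{6} + \frac{16 \log{\left(x + 3 \right)}}{3}] = \frac{8 x^{2} - 6 x - 10}{4 x^{3} + 20 x^{2} + 27 x + 9}, which equals f(x).
F(4) = - \frac{17 \log{\left(\frac{11}{2} \right)}}{6} - \frac{\log{\left(\frac{9}{2} \right)}}{2} + \frac{16 \log{\left(7 \right)}}{3}; F(5/2) = - \frac{17 \log{\left(4 \right)}}{6} - \frac{\log{\left(3 \right)}}{2} + \frac{16 \log{\left(\frac{11}{2} \right)}}{3}.
Integral = F(4) - F(5/2) = - \frac{49 \log{\left(\frac{11}{2} \right)}}{6} - \frac{\log{\left(\frac{9}{2} \right)}}{2} + \frac{\log{\left(3 \right)}}{2} + \frac{17 \log{\left(4 \right)}}{6} + \frac{16 \log{\left(7 \right)}}{3}.

Antiderivative: F(x) = - \frac{\log{\left(x + \frac{1}{2} \right)}}{2} - \frac{17 \log{\left(x + \frac{3}{2} \right)}}{6} + \frac{16 \log{\left(x + 3 \right)}}{3}; value = - \frac{49 \log{\left(\frac{11}{2} \right)}}{6} - \frac{\log{\left(\frac{9}{2} \right)}}{2} + \frac{\log{\left(3 \right)}}{2} + \frac{17 \log{\left(4 \right)}}{6} + \frac{16 \log{\left(7 \right)}}{3}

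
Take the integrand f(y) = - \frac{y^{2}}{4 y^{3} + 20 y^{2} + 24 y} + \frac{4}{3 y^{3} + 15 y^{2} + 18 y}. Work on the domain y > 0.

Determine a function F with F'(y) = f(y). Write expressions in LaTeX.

Factor the denominator (12 y \left(y + 2\right) \left(y + 3\right)) and decompose: f = - \frac{11}{36 \left(y + 3\right)} - \frac{1}{6 \left(y + 2\right)} + \frac{2}{9 y}; each piece integrates to a log, atan, or power term.
Check: d/dy[- \frac{- 8 \log{\left(y \right)} + 6 \log{\left(y + 2 \right)} + 11 \log{\left(y + 3 \right)}}{36}] = \frac{16 - 3 y^{2}}{12 y^{3} + 60 y^{2} + 72 y}, which equals f(y).

An antiderivative is F(y) = - \frac{- 8 \log{\left(y \right)} + 6 \log{\left(y + 2 \right)} + 11 \log{\left(y + 3 \right)}}{36}.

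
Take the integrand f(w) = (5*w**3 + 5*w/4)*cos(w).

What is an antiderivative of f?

An antiderivative is F(w) = 5*(4*w**3*sin(w) + 12*w**2*cos(w) - 23*w*sin(w) - 23*cos(w))/4.

Recover f(w) by differentiating a candidate F(w); any mismatch rules it out.
Check: d/dw[5*(4*w**3*sin(w) + 12*w**2*cos(w) - 23*w*sin(w) - 23*cos(w))/4] = 5*w**3*cos(w) + 5*w*cos(w)/4, which equals f(w).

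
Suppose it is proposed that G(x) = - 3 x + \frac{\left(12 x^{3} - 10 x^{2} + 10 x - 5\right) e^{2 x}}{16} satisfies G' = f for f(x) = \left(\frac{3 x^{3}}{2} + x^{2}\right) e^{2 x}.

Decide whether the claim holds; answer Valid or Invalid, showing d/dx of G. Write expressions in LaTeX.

Invalid: d/dx[G] - f = -3, which is not 0.

d/dx[G] = \frac{3 x^{3} e^{2 x}}{2} + x^{2} e^{2 x} - 3
d/dx[G] - f(x) = -3 != 0.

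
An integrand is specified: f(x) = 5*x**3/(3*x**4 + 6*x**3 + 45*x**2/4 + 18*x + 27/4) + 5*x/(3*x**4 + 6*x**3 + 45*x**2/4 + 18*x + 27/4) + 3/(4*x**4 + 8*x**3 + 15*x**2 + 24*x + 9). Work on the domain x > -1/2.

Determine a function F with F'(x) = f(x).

An antiderivative is F(x) = (-147*log(x + 1/2) + 2301*log(x + 3/2) + 288*log(x**2 + 3) - 694*sqrt(3)*atan(sqrt(3)*x/3))/1638.

Factor the denominator (3*(2*x + 1)*(2*x + 3)*(x**2 + 3)) and decompose: f = (96*x - 347)/(273*(x**2 + 3)) + 59/(21*(2*x + 3)) - 7/(39*(2*x + 1)); each piece integrates to a log, atan, or power term.
Check: d/dx[(-147*log(x + 1/2) + 2301*log(x + 3/2) + 288*log(x**2 + 3) - 694*sqrt(3)*atan(sqrt(3)*x/3))/1638] = (20*x**3 + 20*x + 9)/(12*x**4 + 24*x**3 + 45*x**2 + 72*x + 27), which equals f(x).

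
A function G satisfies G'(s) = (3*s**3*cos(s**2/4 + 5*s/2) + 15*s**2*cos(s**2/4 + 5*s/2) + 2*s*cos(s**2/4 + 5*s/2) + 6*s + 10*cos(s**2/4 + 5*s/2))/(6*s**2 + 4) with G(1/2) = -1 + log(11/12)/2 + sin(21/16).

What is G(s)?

G(s) = log(s**2 + 2/3)/2 + sin(s**2/4 + 5*s/2) - 1

For G(s) to be correct, d/ds[G] must agree with the stated G'(s) identically.
A general antiderivative is log(s**2 + 2/3)/2 + sin(s**2/4 + 5*s/2) + C.
The condition gives C = -1 + log(11/12)/2 + sin(21/16) - (log(11/12)/2 + sin(21/16)) = -1.
So G(s) = log(s**2 + 2/3)/2 + sin(s**2/4 + 5*s/2) - 1.
Check: d/ds[log(s**2 + 2/3)/2 + sin(s**2/4 + 5*s/2) - 1] = (3*s**3*cos(s**2/4 + 5*s/2) + 15*s**2*cos(s**2/4 + 5*s/2) + 2*s*cos(s**2/4 + 5*s/2) + 6*s + 10*cos(s**2/4 + 5*s/2))/(6*s**2 + 4) = G'(s).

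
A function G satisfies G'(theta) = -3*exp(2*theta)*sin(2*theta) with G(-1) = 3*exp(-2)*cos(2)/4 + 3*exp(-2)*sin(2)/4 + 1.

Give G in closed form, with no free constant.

G(theta) = -3*exp(2*theta)*sin(2*theta)/4 + 3*exp(2*theta)*cos(2*theta)/4 + 1

A candidate passes only if d/dtheta[G] lands on the given G'(theta) exactly.
A general antiderivative is -3*exp(2*theta)*sin(2*theta)/4 + 3*exp(2*theta)*cos(2*theta)/4 + C.
The condition gives C = 3*exp(-2)*cos(2)/4 + 3*exp(-2)*sin(2)/4 + 1 - (3*exp(-2)*cos(2)/4 + 3*exp(-2)*sin(2)/4) = 1.
So G(theta) = -3*exp(2*theta)*sin(2*theta)/4 + 3*exp(2*theta)*cos(2*theta)/4 + 1.
Check: d/dtheta[-3*exp(2*theta)*sin(2*theta)/4 + 3*exp(2*theta)*cos(2*theta)/4 + 1] = -3*exp(2*theta)*sin(2*theta) = G'(theta).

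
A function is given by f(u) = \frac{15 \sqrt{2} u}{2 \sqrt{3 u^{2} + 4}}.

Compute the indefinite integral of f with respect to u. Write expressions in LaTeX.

F(u) = 5 \sqrt{\frac{3 u^{2}}{2} + 2} + C

f matches the chain-rule pattern g'(h)*h' with inner function h(u) = \frac{3 u^{2}}{2} + 2; substituting w = h(u) collapses the integral.
Check: d/du[5 \sqrt{\frac{3 u^{2}}{2} + 2}] = \frac{15 \sqrt{2} u}{2 \sqrt{3 u^{2} + 4}} = f(u).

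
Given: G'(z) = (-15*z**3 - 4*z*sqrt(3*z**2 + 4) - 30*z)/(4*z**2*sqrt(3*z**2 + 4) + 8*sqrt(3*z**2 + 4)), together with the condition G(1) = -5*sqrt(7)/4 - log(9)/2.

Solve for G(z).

A candidate passes only if d/dz[G] lands on the given G'(z) exactly.
A general antiderivative is -5*sqrt(3*z**2 + 4)/4 - log(3*z**2 + 6)/2 + C.
The condition gives C = -5*sqrt(7)/4 - log(9)/2 - (-5*sqrt(7)/4 - log(9)/2) = 0.
So G(z) = -5*sqrt(3*z**2 + 4)/4 - log(z**2 + 2)/2 - log(3)/2.
Check: d/dz[-5*sqrt(3*z**2 + 4)/4 - log(z**2 + 2)/2 - log(3)/2] = (-15*z**3 - 4*z*sqrt(3*z**2 + 4) - 30*z)/(4*z**2*sqrt(3*z**2 + 4) + 8*sqrt(3*z**2 + 4)) = G'(z).

G(z) = -5*sqrt(3*z**2 + 4)/4 - log(z**2 + 2)/2 - log(3)/2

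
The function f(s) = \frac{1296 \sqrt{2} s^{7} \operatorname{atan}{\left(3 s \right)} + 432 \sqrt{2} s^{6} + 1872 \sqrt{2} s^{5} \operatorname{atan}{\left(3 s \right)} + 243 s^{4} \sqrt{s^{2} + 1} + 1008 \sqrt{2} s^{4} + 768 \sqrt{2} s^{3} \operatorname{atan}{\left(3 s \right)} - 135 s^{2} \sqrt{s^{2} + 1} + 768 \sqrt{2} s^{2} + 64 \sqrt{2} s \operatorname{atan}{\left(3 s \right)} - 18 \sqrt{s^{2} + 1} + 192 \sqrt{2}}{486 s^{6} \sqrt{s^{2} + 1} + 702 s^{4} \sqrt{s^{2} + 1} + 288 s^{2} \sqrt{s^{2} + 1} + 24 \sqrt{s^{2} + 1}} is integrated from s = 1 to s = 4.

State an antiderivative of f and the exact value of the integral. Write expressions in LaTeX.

An antiderivative F(s) passes only if d/ds[F] lands on f(s) exactly.
F(s) = - \frac{3 s}{2 \left(3 s^{2} + 2\right)} + \frac{8 \sqrt{2 s^{2} + 2} \operatorname{atan}{\left(3 s \right)}}{3} is an antiderivative of f.
Check: d/ds[- \frac{3 s}{2 \left(3 s^{2} + 2\right)} + \frac{8 \sqrt{2 s^{2} + 2} \operatorname{atan}{\left(3 s \right)}}{3}] = \frac{1296 \sqrt{2} s^{7} \operatorname{atan}{\left(3 s \right)} + 432 \sqrt{2} s^{6} + 1872 \sqrt{2} s^{5} \operatorname{atan}{\left(3 s \right)} + 243 s^{4} \sqrt{s^{2} + 1} + 1008 \sqrt{2} s^{4} + 768 \sqrt{2} s^{3} \operatorname{atan}{\left(3 s \right)} - 135 s^{2} \sqrt{s^{2} + 1} + 768 \sqrt{2} s^{2} + 64 \sqrt{2} s \operatorname{atan}{\left(3 s \right)} - 18 \sqrt{s^{2} + 1} + 192 \sqrt{2}}{486 s^{6} \sqrt{s^{2} + 1} + 702 s^{4} \sqrt{s^{2} + 1} + 288 s^{2} \sqrt{s^{2} + 1} + 24 \sqrt{s^{2} + 1}} = f(s).
F(4) = - \frac{3}{25} + \frac{8 \sqrt{34} \operatorname{atan}{\left(12 \right)}}{3}; F(1) = - \frac{3}{10} + \frac{16 \operatorname{atan}{\left(3 \right)}}{3}.
Integral = F(4) - F(1) = - \frac{16 \operatorname{atan}{\left(3 \right)}}{3} + \frac{9}{50} + \frac{8 \sqrt{34} \operatorname{atan}{\left(12 \right)}}{3}.

Antiderivative: F(s) = - \frac{3 s}{2 \left(3 s^{2} + 2\right)} + \frac{8 \sqrt{2 s^{2} + 2} \operatorname{atan}{\left(3 s \right)}}{3}; value = - \frac{16 \operatorname{atan}{\left(3 \right)}}{3} + \frac{9}{50} + \frac{8 \sqrt{34} \operatorname{atan}{\left(12 \right)}}{3}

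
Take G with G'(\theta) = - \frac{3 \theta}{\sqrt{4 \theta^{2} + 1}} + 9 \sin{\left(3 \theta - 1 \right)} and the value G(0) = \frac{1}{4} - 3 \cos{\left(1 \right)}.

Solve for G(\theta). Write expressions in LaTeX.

G(\theta) = \frac{- 3 \sqrt{4 \theta^{2} + 1} - 12 \cos{\left(3 \theta - 1 \right)} + 4}{4}

The integrand splits into summands that can be handled one at a time.
A general antiderivative is - \frac{3 \sqrt{4 \theta^{2} + 1}}{4} - 3 \cos{\left(3 \theta - 1 \right)} + C.
The condition gives C = \frac{1}{4} - 3 \cos{\left(1 \right)} - (- 3 \cos{\left(1 \right)} - \frac{3}{4}) = 1.
So G(\theta) = \frac{- 3 \sqrt{4 \theta^{2} + 1} - 12 \cos{\left(3 \theta - 1 \right)} + 4}{4}.
Check: d/d\theta[\frac{- 3 \sqrt{4 \theta^{2} + 1} - 12 \cos{\left(3 \theta - 1 \right)} + 4}{4}] = \frac{- 3 \theta + 9 \sqrt{4 \theta^{2} + 1} \sin{\left(3 \theta - 1 \right)}}{\sqrt{4 \theta^{2} + 1}}, which equals G'(\theta).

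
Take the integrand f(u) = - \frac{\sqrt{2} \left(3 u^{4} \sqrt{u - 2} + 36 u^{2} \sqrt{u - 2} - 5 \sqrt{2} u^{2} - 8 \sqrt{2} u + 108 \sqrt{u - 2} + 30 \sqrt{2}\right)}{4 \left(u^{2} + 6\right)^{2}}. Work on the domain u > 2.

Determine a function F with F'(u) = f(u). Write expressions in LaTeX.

Any candidate F(u) must reproduce f(u) exactly when differentiated.
Check: d/du[\frac{- 5 u - \sqrt{2} \left(u - 2\right)^{\frac{3}{2}} \left(u^{2} + 6\right) - 4}{2 \left(u^{2} + 6\right)}] = \frac{- 3 \sqrt{2} u^{4} \sqrt{u - 2} - 36 \sqrt{2} u^{2} \sqrt{u - 2} + 10 u^{2} + 16 u - 108 \sqrt{2} \sqrt{u - 2} - 60}{4 u^{4} + 48 u^{2} + 144}, which equals f(u).

An antiderivative is F(u) = \frac{- 5 u - \sqrt{2} \left(u - 2\right)^{\frac{3}{2}} \left(u^{2} + 6\right) - 4}{2 \left(u^{2} + 6\right)}.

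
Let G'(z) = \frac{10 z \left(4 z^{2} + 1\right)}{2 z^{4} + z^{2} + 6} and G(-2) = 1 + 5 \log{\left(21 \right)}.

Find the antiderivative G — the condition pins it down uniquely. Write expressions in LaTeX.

G'(z) matches the chain-rule pattern g'(h)*h' with inner function h(z) = z^{4} + \frac{z^{2}}{2} + 3; substituting u = h(z) collapses the integral.
A general antiderivative is 5 \log{\left(z^{4} + \frac{z^{2}}{2} + 3 \right)} + C.
The condition gives C = 1 + 5 \log{\left(21 \right)} - (5 \log{\left(21 \right)}) = 1.
So G(z) = 5 \log{\left(z^{4} + \frac{z^{2}}{2} + 3 \right)} + 1.
Check: d/dz[5 \log{\left(z^{4} + \frac{z^{2}}{2} + 3 \right)} + 1] = \frac{40 z^{3} + 10 z}{2 z^{4} + z^{2} + 6}, which equals G'(z).

G(z) = 5 \log{\left(z^{4} + \frac{z^{2}}{2} + 3 \right)} + 1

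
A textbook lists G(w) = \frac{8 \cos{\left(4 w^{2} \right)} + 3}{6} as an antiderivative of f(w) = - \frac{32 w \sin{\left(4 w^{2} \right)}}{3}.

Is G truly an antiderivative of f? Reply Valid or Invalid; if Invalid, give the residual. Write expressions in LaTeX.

d/dw[G] = - \frac{32 w \sin{\left(4 w^{2} \right)}}{3}
This equals f(w) exactly, so the claim holds.

Valid: G'(w) = f(w).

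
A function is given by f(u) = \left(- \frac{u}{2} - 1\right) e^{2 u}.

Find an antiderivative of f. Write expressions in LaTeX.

An antiderivative is F(u) = - \frac{u e^{2 u}}{4} - \frac{3 e^{2 u}}{8}.

Recognize the product-rule pattern: f = v'r + vr' with v = - \frac{u}{4} - \frac{3}{8}, r = e^{2 u}, so integration by parts undoes it.
Check: d/du[- \frac{u e^{2 u}}{4} - \frac{3 e^{2 u}}{8}] = - \frac{u e^{2 u}}{2} - e^{2 u}, which equals f(u).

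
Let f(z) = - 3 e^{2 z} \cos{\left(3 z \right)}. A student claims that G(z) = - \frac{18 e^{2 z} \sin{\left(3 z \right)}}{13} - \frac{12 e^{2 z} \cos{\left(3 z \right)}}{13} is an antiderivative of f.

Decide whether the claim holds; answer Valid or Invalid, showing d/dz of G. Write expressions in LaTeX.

Invalid: d/dz[G] - f = - 3 e^{2 z} \cos{\left(3 z \right)}, which is not 0.

d/dz[G] = - 6 e^{2 z} \cos{\left(3 z \right)}
d/dz[G] - f(z) = - 3 e^{2 z} \cos{\left(3 z \right)} != 0.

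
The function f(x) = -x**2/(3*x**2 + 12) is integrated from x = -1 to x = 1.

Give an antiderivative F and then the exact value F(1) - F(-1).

For F(x) to be correct the identity F'(x) - f(x) = 0 must hold.
F(x) = -x/3 + 2*atan(x/2)/3 is an antiderivative of f.
Check: d/dx[-x/3 + 2*atan(x/2)/3] = -x**2/(3*x**2 + 12) = f(x).
F(1) = -1/3 + 2*atan(1/2)/3; F(-1) = 1/3 - 2*atan(1/2)/3.
Integral = F(1) - F(-1) = -2/3 + 4*atan(1/2)/3.

Antiderivative: F(x) = -x/3 + 2*atan(x/2)/3; value = -2/3 + 4*atan(1/2)/3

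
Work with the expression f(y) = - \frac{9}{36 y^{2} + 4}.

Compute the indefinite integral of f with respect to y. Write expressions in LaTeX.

A candidate is checked by its d/dy: the result must match f(y).
Check: d/dy[- \frac{3 \operatorname{atan}{\left(3 y \right)}}{4}] = - \frac{9}{36 y^{2} + 4} = f(y).

F(y) = - \frac{3 \operatorname{atan}{\left(3 y \right)}}{4} + C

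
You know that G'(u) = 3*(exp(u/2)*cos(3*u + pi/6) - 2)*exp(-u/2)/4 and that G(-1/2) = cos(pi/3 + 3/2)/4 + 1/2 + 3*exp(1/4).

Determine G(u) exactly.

A first test for any G(u): its u-derivative must equal the given G'(u).
A general antiderivative is sin(3*u + pi/6)/4 + 3*exp(-u/2) + C.
The condition gives C = cos(pi/3 + 3/2)/4 + 1/2 + 3*exp(1/4) - (cos(pi/3 + 3/2)/4 + 3*exp(1/4)) = 1/2.
So G(u) = (exp(u/2)*sin(3*u + pi/6) + 2*exp(u/2) + 12)*exp(-u/2)/4.
Check: d/du[(exp(u/2)*sin(3*u + pi/6) + 2*exp(u/2) + 12)*exp(-u/2)/4] = (3*exp(u/2)*cos(3*u + pi/6) - 6)*exp(-u/2)/4, which equals G'(u).

G(u) = (exp(u/2)*sin(3*u + pi/6) + 2*exp(u/2) + 12)*exp(-u/2)/4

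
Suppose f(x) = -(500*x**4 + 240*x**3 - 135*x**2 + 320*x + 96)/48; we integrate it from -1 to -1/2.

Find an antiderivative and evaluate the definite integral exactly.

Antiderivative: F(x) = (5*x**3 + 8)*(-20*x**2 - 12*x + 9)/48; value = 283/192

f has the shape u'v + uv' for u = 5*x**3/4 + 2 and v = -5*x**2/3 - x + 3/4 — it is the derivative of the product u*v.
F(x) = (5*x**3 + 8)*(-20*x**2 - 12*x + 9)/48 is an antiderivative of f.
Check: d/dx[(5*x**3 + 8)*(-20*x**2 - 12*x + 9)/48] = -125*x**4/12 - 5*x**3 + 45*x**2/16 - 20*x/3 - 2, which equals f(x).
F(-1/2) = 295/192; F(-1) = 1/16.
Integral = F(-1/2) - F(-1) = 283/192.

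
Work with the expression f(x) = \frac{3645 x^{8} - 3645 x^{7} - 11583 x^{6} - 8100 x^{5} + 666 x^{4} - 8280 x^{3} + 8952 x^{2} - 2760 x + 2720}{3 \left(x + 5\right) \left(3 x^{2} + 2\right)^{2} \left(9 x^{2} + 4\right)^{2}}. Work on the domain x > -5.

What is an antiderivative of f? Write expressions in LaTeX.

An antiderivative F(x) passes only if d/dx[F] lands on f(x) exactly.
Check: d/dx[\frac{135 x^{4} \log{\left(x + 5 \right)} + 135 x^{3} + 150 x^{2} \log{\left(x + 5 \right)} + 27 x^{2} + 60 x + 40 \log{\left(x + 5 \right)} + 18}{3 \left(3 x^{2} + 2\right) \left(9 x^{2} + 4\right)}] = \frac{3645 x^{8} - 3645 x^{7} - 11583 x^{6} - 8100 x^{5} + 666 x^{4} - 8280 x^{3} + 8952 x^{2} - 2760 x + 2720}{2187 x^{9} + 10935 x^{8} + 4860 x^{7} + 24300 x^{6} + 3996 x^{5} + 19980 x^{4} + 1440 x^{3} + 7200 x^{2} + 192 x + 960}, which equals f(x).

An antiderivative is F(x) = \frac{135 x^{4} \log{\left(x + 5 \right)} + 135 x^{3} + 150 x^{2} \log{\left(x + 5 \right)} + 27 x^{2} + 60 x + 40 \log{\left(x + 5 \right)} + 18}{3 \left(3 x^{2} + 2\right) \left(9 x^{2} + 4\right)}.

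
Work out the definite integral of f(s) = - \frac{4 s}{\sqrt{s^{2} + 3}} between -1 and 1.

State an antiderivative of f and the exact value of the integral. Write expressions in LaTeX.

Antiderivative: F(s) = - 4 \sqrt{s^{2} + 3}; value = 0

f matches the chain-rule pattern g'(h)*h' with inner function h(s) = s^{2} + 3; substituting u = h(s) collapses the integral.
F(s) = - 4 \sqrt{s^{2} + 3} is an antiderivative of f.
Check: d/ds[- 4 \sqrt{s^{2} + 3}] = - \frac{4 s}{\sqrt{s^{2} + 3}} = f(s).
F(1) = -8; F(-1) = -8.
Integral = F(1) - F(-1) = 0.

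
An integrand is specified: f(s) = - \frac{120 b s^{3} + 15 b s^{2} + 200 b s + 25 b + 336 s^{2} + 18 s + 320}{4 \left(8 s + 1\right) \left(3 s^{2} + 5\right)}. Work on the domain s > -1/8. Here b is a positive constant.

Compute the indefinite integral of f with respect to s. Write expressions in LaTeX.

Any candidate F(s) must reproduce f(s) exactly when differentiated.
Check: d/ds[- \frac{5 b s}{4} - 2 \log{\left(4 s + \frac{1}{2} \right)} - \frac{3 \log{\left(s^{2} + \frac{5}{3} \right)}}{4}] = \frac{- 120 b s^{3} - 15 b s^{2} - 200 b s - 25 b - 336 s^{2} - 18 s - 320}{96 s^{3} + 12 s^{2} + 160 s + 20}, which equals f(s).

F(s) = - \frac{5 b s}{4} - 2 \log{\left(4 s + \frac{1}{2} \right)} - \frac{3 \log{\left(s^{2} + \frac{5}{3} \right)}}{4} + C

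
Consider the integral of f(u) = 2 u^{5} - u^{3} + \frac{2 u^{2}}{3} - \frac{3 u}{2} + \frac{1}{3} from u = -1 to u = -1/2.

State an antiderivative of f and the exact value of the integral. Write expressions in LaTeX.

Integrate term by term and add the pieces.
F(u) = \frac{u \left(12 u^{5} - 9 u^{3} + 8 u^{2} - 27 u + 12\right)}{36} is an antiderivative of f.
Check: d/du[\frac{u \left(12 u^{5} - 9 u^{3} + 8 u^{2} - 27 u + 12\right)}{36}] = 2 u^{5} - u^{3} + \frac{2 u^{2}}{3} - \frac{3 u}{2} + \frac{1}{3} = f(u).
F(-1/2) = - \frac{113}{288}; F(-1) = - \frac{11}{9}.
Integral = F(-1/2) - F(-1) = \frac{239}{288}.

Antiderivative: F(u) = \frac{u \left(12 u^{5} - 9 u^{3} + 8 u^{2} - 27 u + 12\right)}{36}; value = \frac{239}{288}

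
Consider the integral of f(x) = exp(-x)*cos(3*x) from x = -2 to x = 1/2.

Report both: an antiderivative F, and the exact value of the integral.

Antiderivative: F(x) = 3*exp(-x)*sin(3*x)/10 - exp(-x)*cos(3*x)/10; value = 3*exp(2)*sin(6)/10 - exp(-1/2)*cos(3/2)/10 + 3*exp(-1/2)*sin(3/2)/10 + exp(2)*cos(6)/10

Recover f(x) by differentiating a candidate F(x); any mismatch rules it out.
F(x) = 3*exp(-x)*sin(3*x)/10 - exp(-x)*cos(3*x)/10 is an antiderivative of f.
Check: d/dx[3*exp(-x)*sin(3*x)/10 - exp(-x)*cos(3*x)/10] = exp(-x)*cos(3*x) = f(x).
F(1/2) = -exp(-1/2)*cos(3/2)/10 + 3*exp(-1/2)*sin(3/2)/10; F(-2) = -exp(2)*cos(6)/10 - 3*exp(2)*sin(6)/10.
Integral = F(1/2) - F(-2) = 3*exp(2)*sin(6)/10 - exp(-1/2)*cos(3/2)/10 + 3*exp(-1/2)*sin(3/2)/10 + exp(2)*cos(6)/10.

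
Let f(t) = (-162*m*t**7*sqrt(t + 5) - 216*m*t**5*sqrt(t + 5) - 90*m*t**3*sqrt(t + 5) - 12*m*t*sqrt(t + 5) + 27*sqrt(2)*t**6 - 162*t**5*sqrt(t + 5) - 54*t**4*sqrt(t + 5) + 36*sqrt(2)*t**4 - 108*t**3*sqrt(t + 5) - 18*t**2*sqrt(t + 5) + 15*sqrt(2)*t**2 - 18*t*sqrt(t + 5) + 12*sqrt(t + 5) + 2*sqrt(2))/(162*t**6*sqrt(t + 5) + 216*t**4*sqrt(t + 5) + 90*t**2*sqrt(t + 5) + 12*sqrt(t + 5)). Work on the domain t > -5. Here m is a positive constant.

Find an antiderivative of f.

Since d/dt undoes antidifferentiation here, F'(t) = f(t) is required of F(t).
Check: d/dt[-m*t**2/2 + t/(2*(3*t**2/2 + 1/2)) + 2*sqrt(t/2 + 5/2)/3 - log(t**2/2 + 1/3)/2] = (-162*m*t**7*sqrt(t + 5) - 216*m*t**5*sqrt(t + 5) - 90*m*t**3*sqrt(t + 5) - 12*m*t*sqrt(t + 5) + 27*sqrt(2)*t**6 - 162*t**5*sqrt(t + 5) - 54*t**4*sqrt(t + 5) + 36*sqrt(2)*t**4 - 108*t**3*sqrt(t + 5) - 18*t**2*sqrt(t + 5) + 15*sqrt(2)*t**2 - 18*t*sqrt(t + 5) + 12*sqrt(t + 5) + 2*sqrt(2))/(162*t**6*sqrt(t + 5) + 216*t**4*sqrt(t + 5) + 90*t**2*sqrt(t + 5) + 12*sqrt(t + 5)) = f(t).

An antiderivative is F(t) = -m*t**2/2 + t/(2*(3*t**2/2 + 1/2)) + 2*sqrt(t/2 + 5/2)/3 - log(t**2/2 + 1/3)/2.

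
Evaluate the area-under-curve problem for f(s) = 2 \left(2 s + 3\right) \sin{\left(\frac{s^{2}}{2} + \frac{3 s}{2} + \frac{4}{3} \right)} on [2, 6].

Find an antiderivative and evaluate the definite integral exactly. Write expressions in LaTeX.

Antiderivative: F(s) = - 4 \cos{\left(\frac{s^{2}}{2} + \frac{3 s}{2} + \frac{4}{3} \right)}; value = - 4 \cos{\left(\frac{85}{3} \right)} + 4 \cos{\left(\frac{19}{3} \right)}

The substitution u = \frac{s^{2}}{2} + \frac{3 s}{2} + \frac{4}{3} works: f is exactly (dF/du)*(du/ds) for that inner function.
F(s) = - 4 \cos{\left(\frac{s^{2}}{2} + \frac{3 s}{2} + \frac{4}{3} \right)} is an antiderivative of f.
Check: d/ds[- 4 \cos{\left(\frac{s^{2}}{2} + \frac{3 s}{2} + \frac{4}{3} \right)}] = 4 s \sin{\left(\frac{s^{2}}{2} + \frac{3 s}{2} + \frac{4}{3} \right)} + 6 \sin{\left(\frac{s^{2}}{2} + \frac{3 s}{2} + \frac{4}{3} \right)}, which equals f(s).
F(6) = - 4 \cos{\left(\frac{85}{3} \right)}; F(2) = - 4 \cos{\left(\frac{19}{3} \right)}.
Integral = F(6) - F(2) = - 4 \cos{\left(\frac{85}{3} \right)} + 4 \cos{\left(\frac{19}{3} \right)}.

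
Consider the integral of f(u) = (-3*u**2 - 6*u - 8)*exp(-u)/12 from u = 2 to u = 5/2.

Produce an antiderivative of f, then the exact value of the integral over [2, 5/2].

Recognize the product-rule pattern: f = v'r + vr' with v = u**2/4 + u + 5/3, r = exp(-u), so integration by parts undoes it.
F(u) = (3*u**2 + 12*u + 20)*exp(-u)/12 is an antiderivative of f.
Check: d/du[(3*u**2 + 12*u + 20)*exp(-u)/12] = (-3*u**2 - 6*u - 8)*exp(-u)/12 = f(u).
F(5/2) = 275*exp(-5/2)/48; F(2) = 14*exp(-2)/3.
Integral = F(5/2) - F(2) = -14*exp(-2)/3 + 275*exp(-5/2)/48.

Antiderivative: F(u) = (3*u**2 + 12*u + 20)*exp(-u)/12; value = -14*exp(-2)/3 + 275*exp(-5/2)/48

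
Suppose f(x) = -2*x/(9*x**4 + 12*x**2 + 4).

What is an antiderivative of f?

f matches the chain-rule pattern g'(h)*h' with inner function h(x) = 3*x**2 + 2; substituting u = h(x) collapses the integral.
Check: d/dx[1/(3*(3*x**2 + 2))] = -2*x/(9*x**4 + 12*x**2 + 4) = f(x).

An antiderivative is F(x) = 1/(3*(3*x**2 + 2)).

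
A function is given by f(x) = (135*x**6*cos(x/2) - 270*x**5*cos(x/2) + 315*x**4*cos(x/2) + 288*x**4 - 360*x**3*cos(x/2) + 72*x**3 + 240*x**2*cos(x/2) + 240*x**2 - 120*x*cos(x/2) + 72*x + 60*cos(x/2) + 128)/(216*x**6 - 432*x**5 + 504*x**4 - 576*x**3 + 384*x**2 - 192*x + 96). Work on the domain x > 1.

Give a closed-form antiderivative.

An antiderivative is F(x) = (-48*x**2 - 6*x + 15*(x - 1)*(3*x**2 + 2)*sin(x/2) - 26)/(12*(x - 1)*(3*x**2 + 2)).

Whatever form F(x) takes, F'(x) = f(x) is non-negotiable.
Check: d/dx[(-48*x**2 - 6*x + 15*(x - 1)*(3*x**2 + 2)*sin(x/2) - 26)/(12*(x - 1)*(3*x**2 + 2))] = (135*x**6*cos(x/2) - 270*x**5*cos(x/2) + 315*x**4*cos(x/2) + 288*x**4 - 360*x**3*cos(x/2) + 72*x**3 + 240*x**2*cos(x/2) + 240*x**2 - 120*x*cos(x/2) + 72*x + 60*cos(x/2) + 128)/(216*x**6 - 432*x**5 + 504*x**4 - 576*x**3 + 384*x**2 - 192*x + 96) = f(x).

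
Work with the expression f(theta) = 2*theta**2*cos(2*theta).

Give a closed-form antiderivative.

For F(theta) to be correct the identity F'(theta) - f(theta) = 0 must hold.
Check: d/dtheta[(2*theta**2*sin(2*theta) + 2*theta*cos(2*theta) - sin(2*theta))/2] = 2*theta**2*cos(2*theta) = f(theta).

An antiderivative is F(theta) = (2*theta**2*sin(2*theta) + 2*theta*cos(2*theta) - sin(2*theta))/2.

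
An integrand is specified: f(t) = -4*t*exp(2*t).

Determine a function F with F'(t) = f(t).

f has the shape u'v + uv' for u = 1 - 2*t and v = exp(2*t) — it is the derivative of the product u*v.
Check: d/dt[-(2*t - 1)*exp(2*t)] = -4*t*exp(2*t) = f(t).

An antiderivative is F(t) = -(2*t - 1)*exp(2*t).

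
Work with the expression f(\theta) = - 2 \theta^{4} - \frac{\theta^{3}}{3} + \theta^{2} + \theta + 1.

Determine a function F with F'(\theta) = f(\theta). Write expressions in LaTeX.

The integrand splits into summands that can be handled one at a time.
Check: d/d\theta[\frac{\theta \left(- 24 \theta^{4} - 5 \theta^{3} + 20 \theta^{2} + 30 \theta + 60\right)}{60}] = - 2 \theta^{4} - \frac{\theta^{3}}{3} + \theta^{2} + \theta + 1 = f(\theta).

An antiderivative is F(\theta) = \frac{\theta \left(- 24 \theta^{4} - 5 \theta^{3} + 20 \theta^{2} + 30 \theta + 60\right)}{60}.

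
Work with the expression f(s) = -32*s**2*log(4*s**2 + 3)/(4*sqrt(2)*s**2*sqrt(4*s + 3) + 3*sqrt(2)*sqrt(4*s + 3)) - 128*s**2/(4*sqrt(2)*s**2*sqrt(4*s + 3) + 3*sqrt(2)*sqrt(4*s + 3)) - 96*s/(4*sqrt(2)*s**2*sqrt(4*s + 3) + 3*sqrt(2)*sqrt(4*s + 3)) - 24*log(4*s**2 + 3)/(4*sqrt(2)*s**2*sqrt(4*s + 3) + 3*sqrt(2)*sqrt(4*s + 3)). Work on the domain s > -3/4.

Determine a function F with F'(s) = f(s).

An antiderivative is F(s) = -4*sqrt(2*s + 3/2)*log(4*s**2 + 3).

f has the shape u'v + uv' for u = -4*sqrt(2*s + 3/2) and v = log(4*s**2 + 3) — it is the derivative of the product u*v.
Check: d/ds[-4*sqrt(2*s + 3/2)*log(4*s**2 + 3)] = (-32*s**2*log(4*s**2 + 3) - 128*s**2 - 96*s - 24*log(4*s**2 + 3))/(4*sqrt(2)*s**2*sqrt(4*s + 3) + 3*sqrt(2)*sqrt(4*s + 3)), which equals f(s).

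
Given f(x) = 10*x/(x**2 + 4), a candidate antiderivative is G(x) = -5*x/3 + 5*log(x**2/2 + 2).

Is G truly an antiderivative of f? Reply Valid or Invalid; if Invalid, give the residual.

d/dx[G] = (-5*x**2 + 30*x - 20)/(3*x**2 + 12)
d/dx[G] - f(x) = -5/3 != 0.

Invalid: d/dx[G] - f = -5/3, which is not 0.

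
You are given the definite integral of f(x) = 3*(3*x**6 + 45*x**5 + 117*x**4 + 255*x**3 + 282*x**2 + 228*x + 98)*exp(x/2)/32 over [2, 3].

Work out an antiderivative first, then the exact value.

Antiderivative: F(x) = 3*(3*x**6 + 9*x**5 + 27*x**4 + 39*x**3 + 48*x**2 + 36*x + 26)*exp(x/2)/16; value = -2271*exp(1)/8 + 6135*exp(3/2)/4

Recognize the product-rule pattern: f = u'v + uv' with u = -9*x**2/8 + 9*(x**2 + x + 2)**3/16 + 3/8, v = exp(x/2), so integration by parts undoes it.
F(x) = 3*(3*x**6 + 9*x**5 + 27*x**4 + 39*x**3 + 48*x**2 + 36*x + 26)*exp(x/2)/16 is an antiderivative of f.
Check: d/dx[3*(3*x**6 + 9*x**5 + 27*x**4 + 39*x**3 + 48*x**2 + 36*x + 26)*exp(x/2)/16] = 9*x**6*exp(x/2)/32 + 135*x**5*exp(x/2)/32 + 351*x**4*exp(x/2)/32 + 765*x**3*exp(x/2)/32 + 423*x**2*exp(x/2)/16 + 171*x*exp(x/2)/8 + 147*exp(x/2)/16, which equals f(x).
F(3) = 6135*exp(3/2)/4; F(2) = 2271*exp(1)/8.
Integral = F(3) - F(2) = -2271*exp(1)/8 + 6135*exp(3/2)/4.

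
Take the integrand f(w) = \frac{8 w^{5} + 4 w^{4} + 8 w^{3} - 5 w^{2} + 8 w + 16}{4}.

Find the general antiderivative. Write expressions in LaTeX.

An antiderivative F(w) passes only if d/dw[F] lands on f(w) exactly.
Check: d/dw[\frac{w \left(20 w^{5} + 12 w^{4} + 30 w^{3} - 25 w^{2} + 60 w + 240\right)}{60}] = 2 w^{5} + w^{4} + 2 w^{3} - \frac{5 w^{2}}{4} + 2 w + 4, which equals f(w).

F(w) = \frac{w \left(20 w^{5} + 12 w^{4} + 30 w^{3} - 25 w^{2} + 60 w + 240\right)}{60} + C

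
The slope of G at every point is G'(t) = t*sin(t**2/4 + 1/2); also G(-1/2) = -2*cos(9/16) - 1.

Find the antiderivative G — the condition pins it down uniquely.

G(t) = -2*cos(t**2/4 + 1/2) - 1

G'(t) matches the chain-rule pattern g'(h)*h' with inner function h(t) = t**2/4 + 1/2; substituting u = h(t) collapses the integral.
A general antiderivative is -2*cos(t**2/4 + 1/2) + C.
The condition gives C = -2*cos(9/16) - 1 - (-2*cos(9/16)) = -1.
So G(t) = -2*cos(t**2/4 + 1/2) - 1.
Check: d/dt[-2*cos(t**2/4 + 1/2) - 1] = t*sin(t**2/4 + 1/2) = G'(t).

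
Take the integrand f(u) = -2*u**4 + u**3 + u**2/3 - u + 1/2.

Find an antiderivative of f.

The integrand splits into summands that can be handled one at a time.
Check: d/du[-2*u**5/5 + u**4/4 + u**3/9 - u**2/2 + u/2] = -2*u**4 + u**3 + u**2/3 - u + 1/2 = f(u).

An antiderivative is F(u) = -2*u**5/5 + u**4/4 + u**3/9 - u**2/2 + u/2.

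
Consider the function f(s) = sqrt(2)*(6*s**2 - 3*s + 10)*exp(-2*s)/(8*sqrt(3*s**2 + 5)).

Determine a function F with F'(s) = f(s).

An antiderivative is F(s) = -sqrt(3*s**2/2 + 5/2)*exp(-2*s)/4.

f has the shape u'v + uv' for u = -sqrt(3*s**2/2 + 5/2)/4 and v = exp(-2*s) — it is the derivative of the product u*v.
Check: d/ds[-sqrt(3*s**2/2 + 5/2)*exp(-2*s)/4] = (6*sqrt(2)*s**2 - 3*sqrt(2)*s + 10*sqrt(2))*exp(-2*s)/(8*sqrt(3*s**2 + 5)), which equals f(s).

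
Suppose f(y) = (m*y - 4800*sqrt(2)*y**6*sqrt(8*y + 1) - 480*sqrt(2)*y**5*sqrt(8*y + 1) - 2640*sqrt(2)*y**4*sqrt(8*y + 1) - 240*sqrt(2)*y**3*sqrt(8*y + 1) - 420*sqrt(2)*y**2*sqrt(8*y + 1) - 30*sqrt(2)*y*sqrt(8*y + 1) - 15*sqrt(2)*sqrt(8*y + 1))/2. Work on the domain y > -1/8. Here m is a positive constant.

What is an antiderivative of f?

An antiderivative is F(y) = m*y**2/4 - 5*(4*y + 1/2)**(3/2)*(4*y**2 + 1)**3/2.

Any candidate F(y) must reproduce f(y) exactly when differentiated.
Check: d/dy[m*y**2/4 - 5*(4*y + 1/2)**(3/2)*(4*y**2 + 1)**3/2] = m*y/2 - 2400*sqrt(2)*y**6*sqrt(8*y + 1) - 240*sqrt(2)*y**5*sqrt(8*y + 1) - 1320*sqrt(2)*y**4*sqrt(8*y + 1) - 120*sqrt(2)*y**3*sqrt(8*y + 1) - 210*sqrt(2)*y**2*sqrt(8*y + 1) - 15*sqrt(2)*y*sqrt(8*y + 1) - 15*sqrt(2)*sqrt(8*y + 1)/2, which equals f(y).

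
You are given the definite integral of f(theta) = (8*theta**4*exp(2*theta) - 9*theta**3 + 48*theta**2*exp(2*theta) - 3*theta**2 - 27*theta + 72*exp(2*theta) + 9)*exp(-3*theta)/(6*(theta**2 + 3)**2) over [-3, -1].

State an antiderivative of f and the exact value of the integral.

Recognize the product-rule pattern: f = u'v + uv' with u = theta/(2*theta**2 + 6) - 4*exp(2*theta)/3, v = exp(-3*theta), so integration by parts undoes it.
F(theta) = theta/(2*theta**2*exp(3*theta) + 6*exp(3*theta)) - 4*exp(-theta)/3 is an antiderivative of f.
Check: d/dtheta[theta/(2*theta**2*exp(3*theta) + 6*exp(3*theta)) - 4*exp(-theta)/3] = (8*theta**4*exp(2*theta) - 9*theta**3 + 48*theta**2*exp(2*theta) - 3*theta**2 - 27*theta + 72*exp(2*theta) + 9)/(6*theta**4*exp(3*theta) + 36*theta**2*exp(3*theta) + 54*exp(3*theta)), which equals f(theta).
F(-1) = -4*exp(1)/3 - exp(3)/8; F(-3) = -exp(9)/8 - 4*exp(3)/3.
Integral = F(-1) - F(-3) = -4*exp(1)/3 + 29*exp(3)/24 + exp(9)/8.

Antiderivative: F(theta) = theta/(2*theta**2*exp(3*theta) + 6*exp(3*theta)) - 4*exp(-theta)/3; value = -4*exp(1)/3 + 29*exp(3)/24 + exp(9)/8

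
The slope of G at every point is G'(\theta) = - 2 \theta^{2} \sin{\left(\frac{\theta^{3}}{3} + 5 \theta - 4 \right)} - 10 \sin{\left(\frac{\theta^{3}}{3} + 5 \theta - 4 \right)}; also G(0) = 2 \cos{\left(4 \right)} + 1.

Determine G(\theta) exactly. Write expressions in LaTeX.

G'(\theta) matches the chain-rule pattern g'(h)*h' with inner function h(\theta) = \frac{\theta^{3}}{3} + 5 \theta - 4; substituting u = h(\theta) collapses the integral.
A general antiderivative is 2 \cos{\left(\frac{\theta^{3}}{3} + 5 \theta - 4 \right)} + C.
The condition gives C = 2 \cos{\left(4 \right)} + 1 - (2 \cos{\left(4 \right)}) = 1.
So G(\theta) = 2 \cos{\left(\frac{\theta^{3}}{3} + 5 \theta - 4 \right)} + 1.
Check: d/d\theta[2 \cos{\left(\frac{\theta^{3}}{3} + 5 \theta - 4 \right)} + 1] = - 2 \theta^{2} \sin{\left(\frac{\theta^{3}}{3} + 5 \theta - 4 \right)} - 10 \sin{\left(\frac{\theta^{3}}{3} + 5 \theta - 4 \right)} = G'(\theta).

G(\theta) = 2 \cos{\left(\frac{\theta^{3}}{3} + 5 \theta - 4 \right)} + 1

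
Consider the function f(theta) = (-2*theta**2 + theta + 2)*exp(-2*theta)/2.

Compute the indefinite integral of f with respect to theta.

f has the shape u'v + uv' for u = theta**2/2 + theta/4 - 3/8 and v = exp(-2*theta) — it is the derivative of the product u*v.
Check: d/dtheta[(4*theta**2 + 2*theta - 3)*exp(-2*theta)/8] = (-2*theta**2 + theta + 2)*exp(-2*theta)/2 = f(theta).

F(theta) = (4*theta**2 + 2*theta - 3)*exp(-2*theta)/8 + C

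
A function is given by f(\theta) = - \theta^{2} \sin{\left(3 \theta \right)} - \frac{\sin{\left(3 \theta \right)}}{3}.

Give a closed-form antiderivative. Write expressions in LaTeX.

Integrate term by term and add the pieces.
Check: d/d\theta[\frac{9 \theta^{2} \cos{\left(3 \theta \right)} - 6 \theta \sin{\left(3 \theta \right)} + \cos{\left(3 \theta \right)}}{27}] = - \theta^{2} \sin{\left(3 \theta \right)} - \frac{\sin{\left(3 \theta \right)}}{3} = f(\theta).

An antiderivative is F(\theta) = \frac{9 \theta^{2} \cos{\left(3 \theta \right)} - 6 \theta \sin{\left(3 \theta \right)} + \cos{\left(3 \theta \right)}}{27}.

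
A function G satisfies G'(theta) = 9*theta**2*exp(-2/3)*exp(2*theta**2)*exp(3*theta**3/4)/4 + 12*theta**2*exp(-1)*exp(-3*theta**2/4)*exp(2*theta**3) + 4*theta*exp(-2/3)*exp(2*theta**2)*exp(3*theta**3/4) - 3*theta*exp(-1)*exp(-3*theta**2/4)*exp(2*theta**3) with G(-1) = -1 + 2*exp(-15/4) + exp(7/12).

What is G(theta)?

Integrate term by term and add the pieces.
A general antiderivative is exp(3*theta**3/4 + 2*theta**2 - 2/3) + 2*exp(2*theta**3 - 3*theta**2/4 - 1) + C.
The condition gives C = -1 + 2*exp(-15/4) + exp(7/12) - (2*exp(-15/4) + exp(7/12)) = -1.
So G(theta) = (exp(1/3)*exp(11*theta**2/4)*exp(-5*theta**3/4) - exp(1)*exp(3*theta**2/4)*exp(-2*theta**3) + 2)*exp(-1)*exp(-3*theta**2/4)*exp(2*theta**3).
Check: d/dtheta[(exp(1/3)*exp(11*theta**2/4)*exp(-5*theta**3/4) - exp(1)*exp(3*theta**2/4)*exp(-2*theta**3) + 2)*exp(-1)*exp(-3*theta**2/4)*exp(2*theta**3)] = (9*theta**2*exp(1/3)*exp(11*theta**2/4)*exp(29*theta**3/4) + 48*theta**2*exp(17*theta**3/2) + 16*theta*exp(1/3)*exp(11*theta**2/4)*exp(29*theta**3/4) - 12*theta*exp(17*theta**3/2))*exp(-1)*exp(-3*theta**2/4)*exp(-13*theta**3/2)/4, which equals G'(theta).

G(theta) = (exp(1/3)*exp(11*theta**2/4)*exp(-5*theta**3/4) - exp(1)*exp(3*theta**2/4)*exp(-2*theta**3) + 2)*exp(-1)*exp(-3*theta**2/4)*exp(2*theta**3)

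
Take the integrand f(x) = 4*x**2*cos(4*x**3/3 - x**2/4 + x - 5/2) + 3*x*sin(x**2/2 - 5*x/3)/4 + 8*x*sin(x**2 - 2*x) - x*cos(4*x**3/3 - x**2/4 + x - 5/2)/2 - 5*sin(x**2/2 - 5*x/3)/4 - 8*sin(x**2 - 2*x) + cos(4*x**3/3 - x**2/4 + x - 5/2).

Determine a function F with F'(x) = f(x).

An antiderivative is F(x) = (4*sin(4*x**3/3 - x**2/4 + x - 5/2) - 3*cos(x**2/2 - 5*x/3) - 16*cos(x**2 - 2*x))/4.

Integrate term by term and add the pieces.
Check: d/dx[(4*sin(4*x**3/3 - x**2/4 + x - 5/2) - 3*cos(x**2/2 - 5*x/3) - 16*cos(x**2 - 2*x))/4] = 4*x**2*cos(4*x**3/3 - x**2/4 + x - 5/2) + 3*x*sin(x**2/2 - 5*x/3)/4 + 8*x*sin(x**2 - 2*x) - x*cos(4*x**3/3 - x**2/4 + x - 5/2)/2 - 5*sin(x**2/2 - 5*x/3)/4 - 8*sin(x**2 - 2*x) + cos(4*x**3/3 - x**2/4 + x - 5/2) = f(x).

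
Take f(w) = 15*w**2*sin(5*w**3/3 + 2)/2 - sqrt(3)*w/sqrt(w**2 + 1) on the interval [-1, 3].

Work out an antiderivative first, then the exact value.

Integrate term by term and add the pieces.
F(w) = -sqrt(3*w**2 + 3) - 3*cos(5*w**3/3 + 2)/2 is an antiderivative of f.
Check: d/dw[-sqrt(3*w**2 + 3) - 3*cos(5*w**3/3 + 2)/2] = (15*w**2*sqrt(w**2 + 1)*sin(5*w**3/3 + 2) - 2*sqrt(3)*w)/(2*sqrt(w**2 + 1)), which equals f(w).
F(3) = -sqrt(30) - 3*cos(47)/2; F(-1) = -sqrt(6) - 3*cos(1/3)/2.
Integral = F(3) - F(-1) = -sqrt(30) + 3*cos(1/3)/2 - 3*cos(47)/2 + sqrt(6).

Antiderivative: F(w) = -sqrt(3*w**2 + 3) - 3*cos(5*w**3/3 + 2)/2; value = -sqrt(30) + 3*cos(1/3)/2 - 3*cos(47)/2 + sqrt(6)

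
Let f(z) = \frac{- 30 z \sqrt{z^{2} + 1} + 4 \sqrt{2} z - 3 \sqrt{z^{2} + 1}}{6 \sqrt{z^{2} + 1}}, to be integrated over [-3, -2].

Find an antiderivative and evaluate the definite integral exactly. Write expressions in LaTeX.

Antiderivative: F(z) = - \frac{5 z^{2}}{2} - \frac{z}{2} + \frac{2 \sqrt{2} \sqrt{z^{2} + 1}}{3}; value = - \frac{4 \sqrt{5}}{3} + \frac{2 \sqrt{10}}{3} + 12

Whatever form F(z) takes, F'(z) = f(z) is non-negotiable.
F(z) = - \frac{5 z^{2}}{2} - \frac{z}{2} + \frac{2 \sqrt{2} \sqrt{z^{2} + 1}}{3} is an antiderivative of f.
Check: d/dz[- \frac{5 z^{2}}{2} - \frac{z}{2} + \frac{2 \sqrt{2} \sqrt{z^{2} + 1}}{3}] = \frac{- 30 z \sqrt{z^{2} + 1} + 4 \sqrt{2} z - 3 \sqrt{z^{2} + 1}}{6 \sqrt{z^{2} + 1}} = f(z).
F(-2) = -9 + \frac{2 \sqrt{10}}{3}; F(-3) = -21 + \frac{4 \sqrt{5}}{3}.
Integral = F(-2) - F(-3) = - \frac{4 \sqrt{5}}{3} + \frac{2 \sqrt{10}}{3} + 12.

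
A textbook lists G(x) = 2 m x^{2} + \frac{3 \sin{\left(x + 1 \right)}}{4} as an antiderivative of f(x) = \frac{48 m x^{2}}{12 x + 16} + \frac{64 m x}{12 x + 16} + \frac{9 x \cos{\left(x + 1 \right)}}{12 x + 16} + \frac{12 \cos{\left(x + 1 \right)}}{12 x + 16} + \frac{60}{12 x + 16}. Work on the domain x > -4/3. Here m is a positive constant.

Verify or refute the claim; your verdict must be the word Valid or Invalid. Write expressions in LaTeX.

Invalid: d/dx[G] - f = - \frac{15}{3 x + 4}, which is not 0.

d/dx[G] = 4 m x + \frac{3 \cos{\left(x + 1 \right)}}{4}
d/dx[G] - f(x) = - \frac{15}{3 x + 4} != 0.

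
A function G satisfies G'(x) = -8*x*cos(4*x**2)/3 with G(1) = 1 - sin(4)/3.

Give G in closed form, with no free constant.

The substitution u = 4*x**2 works: G'(x) is exactly (dG/du)*(du/dx) for that inner function.
A general antiderivative is -sin(4*x**2)/3 + C.
The condition gives C = 1 - sin(4)/3 - (-sin(4)/3) = 1.
So G(x) = 1 - sin(4*x**2)/3.
Check: d/dx[1 - sin(4*x**2)/3] = -8*x*cos(4*x**2)/3 = G'(x).

G(x) = 1 - sin(4*x**2)/3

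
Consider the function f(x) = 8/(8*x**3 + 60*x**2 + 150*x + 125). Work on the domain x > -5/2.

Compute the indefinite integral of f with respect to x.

F(x) = -2/(2*x + 5)**2 + C

Check any antiderivative F(x) by computing F'(x) and comparing it with f(x).
Check: d/dx[-2/(2*x + 5)**2] = 8/(8*x**3 + 60*x**2 + 150*x + 125) = f(x).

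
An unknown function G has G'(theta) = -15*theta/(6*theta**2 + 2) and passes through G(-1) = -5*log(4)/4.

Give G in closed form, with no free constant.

The substitution u = 3*theta**2 + 1 works: G'(theta) is exactly (dG/du)*(du/dtheta) for that inner function.
A general antiderivative is -5*log(3*theta**2 + 1)/4 + C.
The condition gives C = -5*log(4)/4 - (-5*log(4)/4) = 0.
So G(theta) = -5*log(3*theta**2 + 1)/4.
Check: d/dtheta[-5*log(3*theta**2 + 1)/4] = -15*theta/(6*theta**2 + 2) = G'(theta).

G(theta) = -5*log(3*theta**2 + 1)/4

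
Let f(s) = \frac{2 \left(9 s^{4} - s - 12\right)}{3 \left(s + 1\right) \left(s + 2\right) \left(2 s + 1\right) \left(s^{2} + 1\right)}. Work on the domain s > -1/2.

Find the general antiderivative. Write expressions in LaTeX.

F(s) = \frac{- 175 \log{\left(s + \frac{1}{2} \right)} + 30 \log{\left(s + 1 \right)} + 268 \log{\left(s + 2 \right)} + 6 \log{\left(s^{2} + 1 \right)} + 6 \operatorname{atan}{\left(s \right)}}{45} + C

Factor the denominator (3 \left(s + 1\right) \left(s + 2\right) \left(2 s + 1\right) \left(s^{2} + 1\right)) and decompose: f = \frac{2 \left(2 s + 1\right)}{15 \left(s^{2} + 1\right)} - \frac{70}{9 \left(2 s + 1\right)} + \frac{268}{45 \left(s + 2\right)} + \frac{2}{3 \left(s + 1\right)}; each piece integrates to a log, atan, or power term.
Check: d/ds[\frac{- 175 \log{\left(s + \frac{1}{2} \right)} + 30 \log{\left(s + 1 \right)} + 268 \log{\left(s + 2 \right)} + 6 \log{\left(s^{2} + 1 \right)} + 6 \operatorname{atan}{\left(s \right)}}{45}] = \frac{18 s^{4} - 2 s - 24}{6 s^{5} + 21 s^{4} + 27 s^{3} + 27 s^{2} + 21 s + 6}, which equals f(s).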